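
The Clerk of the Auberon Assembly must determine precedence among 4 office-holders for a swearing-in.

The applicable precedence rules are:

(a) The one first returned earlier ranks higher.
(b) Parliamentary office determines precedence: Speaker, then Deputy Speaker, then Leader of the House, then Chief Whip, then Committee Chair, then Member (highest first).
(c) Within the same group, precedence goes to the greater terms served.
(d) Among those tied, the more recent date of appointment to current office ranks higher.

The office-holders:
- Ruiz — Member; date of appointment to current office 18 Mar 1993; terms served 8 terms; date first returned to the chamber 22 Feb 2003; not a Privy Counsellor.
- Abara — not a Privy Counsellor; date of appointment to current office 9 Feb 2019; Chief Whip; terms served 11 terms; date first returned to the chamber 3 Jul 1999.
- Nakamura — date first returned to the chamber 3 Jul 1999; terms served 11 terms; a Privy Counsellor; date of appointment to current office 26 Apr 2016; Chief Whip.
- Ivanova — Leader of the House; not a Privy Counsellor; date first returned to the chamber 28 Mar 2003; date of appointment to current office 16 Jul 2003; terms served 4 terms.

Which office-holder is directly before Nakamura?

By date first returned to the chamber (earlier first): Abara and Nakamura (both 3 Jul 1999); then Ruiz (22 Feb 2003); then Ivanova (28 Mar 2003).
Abara and Nakamura are each Chief Whip, so the next rule applies.
Abara and Nakamura both have terms served 11 terms, so the next rule applies.
Among Abara and Nakamura, by date of appointment to current office (later first): Abara (9 Feb 2019) before Nakamura (26 Apr 2016).
Order: Abara, Nakamura, Ruiz, Ivanova.

Abara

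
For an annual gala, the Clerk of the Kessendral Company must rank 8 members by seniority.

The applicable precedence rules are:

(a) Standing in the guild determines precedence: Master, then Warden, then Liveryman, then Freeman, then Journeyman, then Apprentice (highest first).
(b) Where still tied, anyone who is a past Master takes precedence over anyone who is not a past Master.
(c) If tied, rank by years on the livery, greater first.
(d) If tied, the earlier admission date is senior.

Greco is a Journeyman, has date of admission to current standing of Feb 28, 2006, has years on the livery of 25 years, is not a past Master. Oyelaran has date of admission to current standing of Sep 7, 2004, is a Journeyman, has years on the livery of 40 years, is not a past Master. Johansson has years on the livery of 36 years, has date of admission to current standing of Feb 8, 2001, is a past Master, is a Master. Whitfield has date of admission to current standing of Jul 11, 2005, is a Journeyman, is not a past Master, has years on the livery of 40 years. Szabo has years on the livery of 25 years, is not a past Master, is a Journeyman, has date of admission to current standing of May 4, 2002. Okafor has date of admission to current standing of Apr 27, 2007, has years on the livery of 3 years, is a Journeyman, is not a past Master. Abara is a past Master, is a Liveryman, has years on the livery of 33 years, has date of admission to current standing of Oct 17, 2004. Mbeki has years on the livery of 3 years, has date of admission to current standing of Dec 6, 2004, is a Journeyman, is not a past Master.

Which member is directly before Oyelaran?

By standing in the guild: Johansson (Master); then Abara (Liveryman); then Oyelaran, Whitfield, Szabo, Greco, Mbeki and Okafor (Journeyman).
Oyelaran, Whitfield, Szabo, Greco, Mbeki and Okafor are each not a past Master, so the next rule applies.
Among Oyelaran, Whitfield, Szabo, Greco, Mbeki and Okafor, by years on the livery (higher first): Oyelaran and Whitfield (40 years) before Szabo and Greco (25 years) before Mbeki and Okafor (3 years).
Among Oyelaran and Whitfield, by date of admission to current standing (earlier first): Oyelaran (Sep 7, 2004) before Whitfield (Jul 11, 2005).
Among Szabo and Greco, by date of admission to current standing (earlier first): Szabo (May 4, 2002) before Greco (Feb 28, 2006).
Among Mbeki and Okafor, by date of admission to current standing (earlier first): Mbeki (Dec 6, 2004) before Okafor (Apr 27, 2007).
Order: Johansson, Abara, Oyelaran, Whitfield, Szabo, Greco, Mbeki, Okafor.

Abara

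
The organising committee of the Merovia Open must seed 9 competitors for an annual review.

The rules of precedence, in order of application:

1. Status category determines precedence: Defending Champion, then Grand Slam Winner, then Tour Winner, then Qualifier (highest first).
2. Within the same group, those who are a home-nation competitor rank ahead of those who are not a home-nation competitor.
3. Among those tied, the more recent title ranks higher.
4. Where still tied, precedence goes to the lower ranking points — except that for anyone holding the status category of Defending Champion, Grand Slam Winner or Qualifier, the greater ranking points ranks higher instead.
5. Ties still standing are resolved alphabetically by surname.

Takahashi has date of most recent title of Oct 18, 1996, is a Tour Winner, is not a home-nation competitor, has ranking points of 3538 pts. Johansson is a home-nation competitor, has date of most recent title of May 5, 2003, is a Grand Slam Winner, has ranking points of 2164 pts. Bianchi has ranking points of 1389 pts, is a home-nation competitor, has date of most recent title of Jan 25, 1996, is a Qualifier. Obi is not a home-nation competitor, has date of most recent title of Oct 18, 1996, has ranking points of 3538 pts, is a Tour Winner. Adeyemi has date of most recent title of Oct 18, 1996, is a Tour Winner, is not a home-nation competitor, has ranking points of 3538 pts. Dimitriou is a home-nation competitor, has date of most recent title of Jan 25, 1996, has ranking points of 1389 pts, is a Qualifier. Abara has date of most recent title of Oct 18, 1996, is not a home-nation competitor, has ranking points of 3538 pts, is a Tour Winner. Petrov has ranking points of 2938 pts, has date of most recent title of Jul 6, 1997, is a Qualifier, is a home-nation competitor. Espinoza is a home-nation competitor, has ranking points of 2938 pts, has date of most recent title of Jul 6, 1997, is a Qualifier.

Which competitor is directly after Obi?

By status category: Johansson (Grand Slam Winner); then Abara, Adeyemi, Obi and Takahashi (Tour Winner); then Espinoza, Petrov, Bianchi and Dimitriou (Qualifier).
Abara, Adeyemi, Obi and Takahashi are each not a home-nation competitor, so the next rule applies.
Abara, Adeyemi, Obi and Takahashi all have date of most recent title Oct 18, 1996, so the next rule applies.
Abara, Adeyemi, Obi and Takahashi all have ranking points 3538 pts, so the next rule applies.
Among Abara, Adeyemi, Obi and Takahashi, alphabetically by surname: Abara before Adeyemi before Obi before Takahashi.
Espinoza, Petrov, Bianchi and Dimitriou are each a home-nation competitor, so the next rule applies.
Among Espinoza, Petrov, Bianchi and Dimitriou, by date of most recent title (later first): Espinoza and Petrov (Jul 6, 1997) before Bianchi and Dimitriou (Jan 25, 1996).
Espinoza and Petrov both have ranking points 2938 pts, so the next rule applies.
Among Espinoza and Petrov, alphabetically by surname: Espinoza before Petrov.
Bianchi and Dimitriou both have ranking points 1389 pts, so the next rule applies.
Among Bianchi and Dimitriou, alphabetically by surname: Bianchi before Dimitriou.
Order: Johansson, Abara, Adeyemi, Obi, Takahashi, Espinoza, Petrov, Bianchi, Dimitriou.

Takahashi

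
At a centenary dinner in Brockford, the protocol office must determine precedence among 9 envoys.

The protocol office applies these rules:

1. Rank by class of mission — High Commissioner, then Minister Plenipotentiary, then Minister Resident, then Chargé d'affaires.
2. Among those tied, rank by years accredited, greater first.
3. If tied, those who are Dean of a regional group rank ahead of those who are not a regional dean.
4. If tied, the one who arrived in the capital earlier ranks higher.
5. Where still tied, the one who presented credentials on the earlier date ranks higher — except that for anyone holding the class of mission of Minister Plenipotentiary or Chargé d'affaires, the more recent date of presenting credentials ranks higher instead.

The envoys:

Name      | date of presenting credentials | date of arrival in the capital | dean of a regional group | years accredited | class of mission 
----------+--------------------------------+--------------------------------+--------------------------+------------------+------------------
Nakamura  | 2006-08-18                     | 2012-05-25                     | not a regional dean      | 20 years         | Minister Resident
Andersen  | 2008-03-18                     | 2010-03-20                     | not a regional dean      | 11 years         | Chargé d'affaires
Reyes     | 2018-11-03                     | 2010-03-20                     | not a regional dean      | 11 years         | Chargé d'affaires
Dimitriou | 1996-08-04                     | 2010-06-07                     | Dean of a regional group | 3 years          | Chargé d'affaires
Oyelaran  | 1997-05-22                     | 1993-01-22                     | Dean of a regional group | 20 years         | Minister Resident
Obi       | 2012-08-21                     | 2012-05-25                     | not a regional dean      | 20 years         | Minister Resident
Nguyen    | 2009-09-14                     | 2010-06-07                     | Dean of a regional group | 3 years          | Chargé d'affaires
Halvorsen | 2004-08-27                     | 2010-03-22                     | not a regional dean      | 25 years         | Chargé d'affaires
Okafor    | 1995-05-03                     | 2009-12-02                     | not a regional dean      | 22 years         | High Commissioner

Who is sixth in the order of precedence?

By class of mission: Okafor (High Commissioner); then Oyelaran, Nakamura and Obi (Minister Resident); then Halvorsen, Reyes, Andersen, Nguyen and Dimitriou (Chargé d'affaires).
Oyelaran, Nakamura and Obi all have years accredited 20 years, so the next rule applies.
Among Oyelaran, Nakamura and Obi, Dean of a regional group before not a regional dean: Oyelaran (Dean of a regional group) before Nakamura and Obi (not a regional dean).
Nakamura and Obi both have date of arrival in the capital 2012-05-25, so the next rule applies.
Among Nakamura and Obi, by date of presenting credentials (earlier first): Nakamura (2006-08-18) before Obi (2012-08-21).
Among Halvorsen, Reyes, Andersen, Nguyen and Dimitriou, by years accredited (higher first): Halvorsen (25 years) before Reyes and Andersen (11 years) before Nguyen and Dimitriou (3 years).
Reyes and Andersen are each not a regional dean, so the next rule applies.
Reyes and Andersen both have date of arrival in the capital 2010-03-20, so the next rule applies.
Among Reyes and Andersen, by date of presenting credentials (later first) (reversed rule for this group): Reyes (2018-11-03) before Andersen (2008-03-18).
Nguyen and Dimitriou are each Dean of a regional group, so the next rule applies.
Nguyen and Dimitriou both have date of arrival in the capital 2010-06-07, so the next rule applies.
Among Nguyen and Dimitriou, by date of presenting credentials (later first) (reversed rule for this group): Nguyen (2009-09-14) before Dimitriou (1996-08-04).
Order: Okafor, Oyelaran, Nakamura, Obi, Halvorsen, Reyes, Andersen, Nguyen, Dimitriou.

Reyes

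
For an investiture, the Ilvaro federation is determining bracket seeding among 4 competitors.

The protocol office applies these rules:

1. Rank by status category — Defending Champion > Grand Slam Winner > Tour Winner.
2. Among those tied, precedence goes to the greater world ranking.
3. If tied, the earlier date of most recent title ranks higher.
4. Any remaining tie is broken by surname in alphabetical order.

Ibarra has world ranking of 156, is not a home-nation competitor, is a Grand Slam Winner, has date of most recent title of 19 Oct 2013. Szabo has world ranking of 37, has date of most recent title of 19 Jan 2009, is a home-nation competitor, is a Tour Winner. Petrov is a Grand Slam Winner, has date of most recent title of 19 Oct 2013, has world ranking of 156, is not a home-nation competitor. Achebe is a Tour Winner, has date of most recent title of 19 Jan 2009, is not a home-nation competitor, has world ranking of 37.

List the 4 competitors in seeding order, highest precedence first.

Ibarra, Petrov, Achebe, Szabo

By status category: Ibarra and Petrov (Grand Slam Winner); then Achebe and Szabo (Tour Winner).
Ibarra and Petrov both have world ranking 156, so the next rule applies.
Ibarra and Petrov both have date of most recent title 19 Oct 2013, so the next rule applies.
Among Ibarra and Petrov, alphabetically by surname: Ibarra before Petrov.
Achebe and Szabo both have world ranking 37, so the next rule applies.
Achebe and Szabo both have date of most recent title 19 Jan 2009, so the next rule applies.
Among Achebe and Szabo, alphabetically by surname: Achebe before Szabo.
Full order: Ibarra, Petrov, Achebe, Szabo.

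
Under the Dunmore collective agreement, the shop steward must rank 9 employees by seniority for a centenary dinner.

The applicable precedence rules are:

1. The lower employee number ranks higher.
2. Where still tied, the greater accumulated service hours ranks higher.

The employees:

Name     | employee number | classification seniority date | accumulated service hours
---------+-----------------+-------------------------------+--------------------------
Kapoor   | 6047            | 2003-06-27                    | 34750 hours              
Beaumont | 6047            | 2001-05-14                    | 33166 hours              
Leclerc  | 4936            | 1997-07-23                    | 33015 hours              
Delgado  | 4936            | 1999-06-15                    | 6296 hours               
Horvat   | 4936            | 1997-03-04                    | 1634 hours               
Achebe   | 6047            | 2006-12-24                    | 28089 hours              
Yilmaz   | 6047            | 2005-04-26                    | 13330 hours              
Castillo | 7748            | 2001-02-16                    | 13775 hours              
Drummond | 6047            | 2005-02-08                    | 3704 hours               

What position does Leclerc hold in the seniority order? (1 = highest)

1

By employee number (lower first): Leclerc, Delgado and Horvat (each 4936); then Kapoor, Beaumont, Achebe, Yilmaz and Drummond (each 6047); then Castillo (7748).
Among Leclerc, Delgado and Horvat, by accumulated service hours (higher first): Leclerc (33015 hours) before Delgado (6296 hours) before Horvat (1634 hours).
Among Kapoor, Beaumont, Achebe, Yilmaz and Drummond, by accumulated service hours (higher first): Kapoor (34750 hours) before Beaumont (33166 hours) before Achebe (28089 hours) before Yilmaz (13330 hours) before Drummond (3704 hours).
Order: Leclerc, Delgado, Horvat, Kapoor, Beaumont, Achebe, Yilmaz, Drummond, Castillo. So position 1.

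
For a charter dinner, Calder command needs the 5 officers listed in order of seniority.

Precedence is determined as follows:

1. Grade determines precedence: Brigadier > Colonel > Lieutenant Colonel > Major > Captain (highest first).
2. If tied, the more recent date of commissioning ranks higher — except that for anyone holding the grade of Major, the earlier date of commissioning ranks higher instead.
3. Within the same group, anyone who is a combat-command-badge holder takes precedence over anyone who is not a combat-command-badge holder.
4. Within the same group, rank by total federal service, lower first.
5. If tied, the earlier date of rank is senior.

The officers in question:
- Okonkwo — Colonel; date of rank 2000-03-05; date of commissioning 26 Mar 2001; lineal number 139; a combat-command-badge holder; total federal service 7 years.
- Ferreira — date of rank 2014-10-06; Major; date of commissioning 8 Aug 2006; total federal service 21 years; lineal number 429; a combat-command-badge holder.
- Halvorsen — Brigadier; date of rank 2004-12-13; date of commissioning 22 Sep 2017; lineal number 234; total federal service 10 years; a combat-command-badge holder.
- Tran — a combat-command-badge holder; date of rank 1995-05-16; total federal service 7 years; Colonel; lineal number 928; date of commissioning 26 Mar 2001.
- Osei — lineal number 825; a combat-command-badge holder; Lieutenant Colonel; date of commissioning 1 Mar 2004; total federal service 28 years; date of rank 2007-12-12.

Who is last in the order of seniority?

By grade: Halvorsen (Brigadier); then Tran and Okonkwo (Colonel); then Osei (Lieutenant Colonel); then Ferreira (Major).
Tran and Okonkwo both have date of commissioning 26 Mar 2001, so the next rule applies.
Tran and Okonkwo are each a combat-command-badge holder, so the next rule applies.
Tran and Okonkwo both have total federal service 7 years, so the next rule applies.
Among Tran and Okonkwo, by date of rank (earlier first): Tran (1995-05-16) before Okonkwo (2000-03-05).
Order: Halvorsen, Tran, Okonkwo, Osei, Ferreira.

Ferreira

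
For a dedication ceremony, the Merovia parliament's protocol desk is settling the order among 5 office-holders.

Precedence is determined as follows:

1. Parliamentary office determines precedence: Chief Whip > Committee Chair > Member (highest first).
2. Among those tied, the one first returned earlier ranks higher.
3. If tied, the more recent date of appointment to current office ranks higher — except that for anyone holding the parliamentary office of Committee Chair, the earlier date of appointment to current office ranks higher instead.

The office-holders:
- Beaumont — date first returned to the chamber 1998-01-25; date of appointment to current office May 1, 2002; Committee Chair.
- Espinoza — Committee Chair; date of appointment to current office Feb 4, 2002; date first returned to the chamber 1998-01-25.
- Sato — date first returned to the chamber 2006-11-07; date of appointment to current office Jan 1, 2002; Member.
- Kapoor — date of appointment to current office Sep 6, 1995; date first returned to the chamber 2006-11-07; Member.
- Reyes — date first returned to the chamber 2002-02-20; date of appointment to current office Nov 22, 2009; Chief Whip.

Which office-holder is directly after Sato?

By parliamentary office: Reyes (Chief Whip); then Espinoza and Beaumont (Committee Chair); then Sato and Kapoor (Member).
Espinoza and Beaumont both have date first returned to the chamber 1998-01-25, so the next rule applies.
Among Espinoza and Beaumont, by date of appointment to current office (earlier first) (reversed rule for this group): Espinoza (Feb 4, 2002) before Beaumont (May 1, 2002).
Sato and Kapoor both have date first returned to the chamber 2006-11-07, so the next rule applies.
Among Sato and Kapoor, by date of appointment to current office (later first): Sato (Jan 1, 2002) before Kapoor (Sep 6, 1995).
Order: Reyes, Espinoza, Beaumont, Sato, Kapoor.

Kapoor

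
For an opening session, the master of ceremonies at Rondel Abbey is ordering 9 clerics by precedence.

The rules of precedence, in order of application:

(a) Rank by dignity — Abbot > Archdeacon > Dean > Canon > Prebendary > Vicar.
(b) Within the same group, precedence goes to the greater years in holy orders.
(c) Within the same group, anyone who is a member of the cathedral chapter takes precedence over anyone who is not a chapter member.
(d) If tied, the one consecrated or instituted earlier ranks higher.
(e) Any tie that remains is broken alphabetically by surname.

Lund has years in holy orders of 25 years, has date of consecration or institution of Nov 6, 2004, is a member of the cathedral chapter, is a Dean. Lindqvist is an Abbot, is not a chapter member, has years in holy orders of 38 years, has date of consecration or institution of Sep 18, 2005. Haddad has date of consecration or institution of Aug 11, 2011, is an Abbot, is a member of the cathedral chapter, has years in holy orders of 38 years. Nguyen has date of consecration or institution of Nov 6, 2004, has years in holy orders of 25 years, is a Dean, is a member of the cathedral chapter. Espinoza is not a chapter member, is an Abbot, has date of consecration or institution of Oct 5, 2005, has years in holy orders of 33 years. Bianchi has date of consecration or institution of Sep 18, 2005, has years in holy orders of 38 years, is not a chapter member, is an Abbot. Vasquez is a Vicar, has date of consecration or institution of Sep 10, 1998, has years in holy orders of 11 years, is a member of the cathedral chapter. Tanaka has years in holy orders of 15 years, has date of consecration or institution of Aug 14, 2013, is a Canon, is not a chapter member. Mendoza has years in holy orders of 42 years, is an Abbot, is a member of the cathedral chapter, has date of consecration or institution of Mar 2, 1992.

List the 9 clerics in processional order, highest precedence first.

By dignity: Mendoza, Haddad, Bianchi, Lindqvist and Espinoza (Abbot); then Lund and Nguyen (Dean); then Tanaka (Canon); then Vasquez (Vicar).
Among Mendoza, Haddad, Bianchi, Lindqvist and Espinoza, by years in holy orders (higher first): Mendoza (42 years) before Haddad, Bianchi and Lindqvist (38 years) before Espinoza (33 years).
Among Haddad, Bianchi and Lindqvist, a member of the cathedral chapter before not a chapter member: Haddad (a member of the cathedral chapter) before Bianchi and Lindqvist (not a chapter member).
Bianchi and Lindqvist both have date of consecration or institution Sep 18, 2005, so the next rule applies.
Among Bianchi and Lindqvist, alphabetically by surname: Bianchi before Lindqvist.
Lund and Nguyen both have years in holy orders 25 years, so the next rule applies.
Lund and Nguyen are each a member of the cathedral chapter, so the next rule applies.
Lund and Nguyen both have date of consecration or institution Nov 6, 2004, so the next rule applies.
Among Lund and Nguyen, alphabetically by surname: Lund before Nguyen.
Full order: Mendoza, Haddad, Bianchi, Lindqvist, Espinoza, Lund, Nguyen, Tanaka, Vasquez.

Mendoza, Haddad, Bianchi, Lindqvist, Espinoza, Lund, Nguyen, Tanaka, Vasquez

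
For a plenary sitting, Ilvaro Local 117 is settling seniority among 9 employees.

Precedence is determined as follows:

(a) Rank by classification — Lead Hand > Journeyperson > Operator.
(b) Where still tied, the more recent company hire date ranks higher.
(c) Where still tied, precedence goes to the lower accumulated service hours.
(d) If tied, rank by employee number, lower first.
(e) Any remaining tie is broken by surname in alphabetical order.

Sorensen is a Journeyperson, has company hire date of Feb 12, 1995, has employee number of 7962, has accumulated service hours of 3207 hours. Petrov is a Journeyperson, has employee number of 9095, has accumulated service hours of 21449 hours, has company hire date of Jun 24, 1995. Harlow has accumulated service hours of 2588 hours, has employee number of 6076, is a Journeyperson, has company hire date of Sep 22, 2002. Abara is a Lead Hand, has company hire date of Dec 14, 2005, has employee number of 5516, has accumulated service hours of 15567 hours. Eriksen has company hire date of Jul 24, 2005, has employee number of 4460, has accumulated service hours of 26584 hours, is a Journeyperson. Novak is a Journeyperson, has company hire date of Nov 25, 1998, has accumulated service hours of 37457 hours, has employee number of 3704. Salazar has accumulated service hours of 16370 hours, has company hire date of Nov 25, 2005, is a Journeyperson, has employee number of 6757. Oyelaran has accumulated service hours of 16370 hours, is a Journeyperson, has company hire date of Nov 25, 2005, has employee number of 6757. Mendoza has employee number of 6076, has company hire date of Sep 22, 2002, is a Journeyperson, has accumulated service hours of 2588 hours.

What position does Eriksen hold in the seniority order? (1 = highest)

By classification: Abara (Lead Hand); then Oyelaran, Salazar, Eriksen, Harlow, Mendoza, Novak, Petrov and Sorensen (Journeyperson).
Among Oyelaran, Salazar, Eriksen, Harlow, Mendoza, Novak, Petrov and Sorensen, by company hire date (later first): Oyelaran and Salazar (Nov 25, 2005) before Eriksen (Jul 24, 2005) before Harlow and Mendoza (Sep 22, 2002) before Novak (Nov 25, 1998) before Petrov (Jun 24, 1995) before Sorensen (Feb 12, 1995).
Oyelaran and Salazar both have accumulated service hours 16370 hours, so the next rule applies.
Oyelaran and Salazar both have employee number 6757, so the next rule applies.
Among Oyelaran and Salazar, alphabetically by surname: Oyelaran before Salazar.
Harlow and Mendoza both have accumulated service hours 2588 hours, so the next rule applies.
Harlow and Mendoza both have employee number 6076, so the next rule applies.
Among Harlow and Mendoza, alphabetically by surname: Harlow before Mendoza.
Order: Abara, Oyelaran, Salazar, Eriksen, Harlow, Mendoza, Novak, Petrov, Sorensen. So position 4.

4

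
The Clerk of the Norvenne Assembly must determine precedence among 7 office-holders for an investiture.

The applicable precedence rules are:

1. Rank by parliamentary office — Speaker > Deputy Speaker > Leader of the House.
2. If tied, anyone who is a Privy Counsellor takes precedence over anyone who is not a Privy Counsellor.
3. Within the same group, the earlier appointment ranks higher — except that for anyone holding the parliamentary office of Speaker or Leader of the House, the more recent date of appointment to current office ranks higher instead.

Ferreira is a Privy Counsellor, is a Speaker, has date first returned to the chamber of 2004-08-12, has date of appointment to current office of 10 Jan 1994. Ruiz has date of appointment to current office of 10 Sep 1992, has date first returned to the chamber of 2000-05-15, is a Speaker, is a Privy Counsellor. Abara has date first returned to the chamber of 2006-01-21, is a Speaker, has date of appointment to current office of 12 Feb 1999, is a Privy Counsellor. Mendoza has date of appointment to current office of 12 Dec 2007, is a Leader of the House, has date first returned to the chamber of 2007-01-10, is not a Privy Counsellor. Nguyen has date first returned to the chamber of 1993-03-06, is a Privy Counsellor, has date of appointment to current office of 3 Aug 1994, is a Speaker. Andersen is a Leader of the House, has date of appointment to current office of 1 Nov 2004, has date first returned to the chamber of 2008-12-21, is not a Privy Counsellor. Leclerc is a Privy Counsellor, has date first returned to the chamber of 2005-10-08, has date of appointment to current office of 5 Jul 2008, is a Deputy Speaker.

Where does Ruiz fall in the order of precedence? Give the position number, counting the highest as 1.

By parliamentary office: Abara, Nguyen, Ferreira and Ruiz (Speaker); then Leclerc (Deputy Speaker); then Mendoza and Andersen (Leader of the House).
Abara, Nguyen, Ferreira and Ruiz are each a Privy Counsellor, so the next rule applies.
Among Abara, Nguyen, Ferreira and Ruiz, by date of appointment to current office (later first) (reversed rule for this group): Abara (12 Feb 1999) before Nguyen (3 Aug 1994) before Ferreira (10 Jan 1994) before Ruiz (10 Sep 1992).
Mendoza and Andersen are each not a Privy Counsellor, so the next rule applies.
Among Mendoza and Andersen, by date of appointment to current office (later first) (reversed rule for this group): Mendoza (12 Dec 2007) before Andersen (1 Nov 2004).
Order: Abara, Nguyen, Ferreira, Ruiz, Leclerc, Mendoza, Andersen. So position 4.

4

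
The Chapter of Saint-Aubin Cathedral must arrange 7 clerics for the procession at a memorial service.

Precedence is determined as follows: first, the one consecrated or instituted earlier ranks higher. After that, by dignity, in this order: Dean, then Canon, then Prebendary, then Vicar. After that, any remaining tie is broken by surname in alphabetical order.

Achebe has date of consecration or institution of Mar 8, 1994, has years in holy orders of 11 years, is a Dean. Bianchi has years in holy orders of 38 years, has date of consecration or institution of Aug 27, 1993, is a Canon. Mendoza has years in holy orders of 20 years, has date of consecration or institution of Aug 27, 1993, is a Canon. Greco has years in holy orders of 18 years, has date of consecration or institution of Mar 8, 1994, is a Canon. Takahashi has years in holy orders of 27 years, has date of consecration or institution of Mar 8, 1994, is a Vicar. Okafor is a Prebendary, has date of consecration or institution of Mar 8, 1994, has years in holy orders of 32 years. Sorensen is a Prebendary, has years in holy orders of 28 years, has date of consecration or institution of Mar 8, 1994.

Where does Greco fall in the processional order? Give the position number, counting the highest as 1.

4

By date of consecration or institution (earlier first): Bianchi and Mendoza (both Aug 27, 1993); then Achebe, Greco, Okafor, Sorensen and Takahashi (each Mar 8, 1994).
Bianchi and Mendoza are each Canon, so the next rule applies.
Among Bianchi and Mendoza, alphabetically by surname: Bianchi before Mendoza.
Among Achebe, Greco, Okafor, Sorensen and Takahashi, by dignity: Achebe (Dean) before Greco (Canon) before Okafor and Sorensen (Prebendary) before Takahashi (Vicar).
Among Okafor and Sorensen, alphabetically by surname: Okafor before Sorensen.
Order: Bianchi, Mendoza, Achebe, Greco, Okafor, Sorensen, Takahashi. So position 4.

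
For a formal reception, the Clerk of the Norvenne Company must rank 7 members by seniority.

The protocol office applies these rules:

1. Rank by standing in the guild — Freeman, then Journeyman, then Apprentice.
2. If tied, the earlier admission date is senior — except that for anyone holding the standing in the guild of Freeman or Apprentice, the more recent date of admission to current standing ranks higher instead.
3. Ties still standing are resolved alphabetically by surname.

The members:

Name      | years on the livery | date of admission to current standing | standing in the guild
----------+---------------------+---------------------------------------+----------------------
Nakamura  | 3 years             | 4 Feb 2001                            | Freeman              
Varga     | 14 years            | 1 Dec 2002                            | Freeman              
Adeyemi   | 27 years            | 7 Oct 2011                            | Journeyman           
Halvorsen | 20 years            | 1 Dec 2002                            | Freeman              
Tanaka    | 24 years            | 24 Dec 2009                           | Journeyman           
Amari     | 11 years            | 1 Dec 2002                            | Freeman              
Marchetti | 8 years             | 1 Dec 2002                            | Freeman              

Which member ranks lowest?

Adeyemi

By standing in the guild: Amari, Halvorsen, Marchetti, Varga and Nakamura (Freeman); then Tanaka and Adeyemi (Journeyman).
Among Amari, Halvorsen, Marchetti, Varga and Nakamura, by date of admission to current standing (later first) (reversed rule for this group): Amari, Halvorsen, Marchetti and Varga (1 Dec 2002) before Nakamura (4 Feb 2001).
Among Amari, Halvorsen, Marchetti and Varga, alphabetically by surname: Amari before Halvorsen before Marchetti before Varga.
Among Tanaka and Adeyemi, by date of admission to current standing (earlier first): Tanaka (24 Dec 2009) before Adeyemi (7 Oct 2011).
Order: Amari, Halvorsen, Marchetti, Varga, Nakamura, Tanaka, Adeyemi.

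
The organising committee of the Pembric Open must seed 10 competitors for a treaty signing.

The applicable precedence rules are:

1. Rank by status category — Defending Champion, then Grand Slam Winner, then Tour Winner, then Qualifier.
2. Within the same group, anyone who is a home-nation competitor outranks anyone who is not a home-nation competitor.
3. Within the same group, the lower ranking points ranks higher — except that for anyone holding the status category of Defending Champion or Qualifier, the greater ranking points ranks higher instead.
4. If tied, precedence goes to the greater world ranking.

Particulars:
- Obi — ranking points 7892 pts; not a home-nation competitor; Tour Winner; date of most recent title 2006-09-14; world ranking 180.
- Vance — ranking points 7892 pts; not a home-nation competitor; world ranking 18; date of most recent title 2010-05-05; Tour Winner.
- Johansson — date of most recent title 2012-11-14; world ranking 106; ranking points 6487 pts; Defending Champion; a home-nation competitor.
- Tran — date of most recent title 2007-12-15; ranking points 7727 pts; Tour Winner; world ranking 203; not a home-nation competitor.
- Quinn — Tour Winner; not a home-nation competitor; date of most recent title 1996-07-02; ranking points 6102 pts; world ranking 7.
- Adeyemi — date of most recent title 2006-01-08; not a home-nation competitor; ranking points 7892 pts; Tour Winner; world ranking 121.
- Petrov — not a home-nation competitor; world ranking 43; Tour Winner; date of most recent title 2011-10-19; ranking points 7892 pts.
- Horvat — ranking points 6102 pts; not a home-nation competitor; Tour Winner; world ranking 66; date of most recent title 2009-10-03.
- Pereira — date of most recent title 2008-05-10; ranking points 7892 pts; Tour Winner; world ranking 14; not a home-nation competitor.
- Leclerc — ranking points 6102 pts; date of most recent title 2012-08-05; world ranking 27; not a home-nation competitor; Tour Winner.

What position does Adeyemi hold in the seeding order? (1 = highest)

7

By status category: Johansson (Defending Champion); then Horvat, Leclerc, Quinn, Tran, Obi, Adeyemi, Petrov, Vance and Pereira (Tour Winner).
Horvat, Leclerc, Quinn, Tran, Obi, Adeyemi, Petrov, Vance and Pereira are each not a home-nation competitor, so the next rule applies.
Among Horvat, Leclerc, Quinn, Tran, Obi, Adeyemi, Petrov, Vance and Pereira, by ranking points (lower first): Horvat, Leclerc and Quinn (6102 pts) before Tran (7727 pts) before Obi, Adeyemi, Petrov, Vance and Pereira (7892 pts).
Among Horvat, Leclerc and Quinn, by world ranking (higher first): Horvat (66) before Leclerc (27) before Quinn (7).
Among Obi, Adeyemi, Petrov, Vance and Pereira, by world ranking (higher first): Obi (180) before Adeyemi (121) before Petrov (43) before Vance (18) before Pereira (14).
Order: Johansson, Horvat, Leclerc, Quinn, Tran, Obi, Adeyemi, Petrov, Vance, Pereira. So position 7.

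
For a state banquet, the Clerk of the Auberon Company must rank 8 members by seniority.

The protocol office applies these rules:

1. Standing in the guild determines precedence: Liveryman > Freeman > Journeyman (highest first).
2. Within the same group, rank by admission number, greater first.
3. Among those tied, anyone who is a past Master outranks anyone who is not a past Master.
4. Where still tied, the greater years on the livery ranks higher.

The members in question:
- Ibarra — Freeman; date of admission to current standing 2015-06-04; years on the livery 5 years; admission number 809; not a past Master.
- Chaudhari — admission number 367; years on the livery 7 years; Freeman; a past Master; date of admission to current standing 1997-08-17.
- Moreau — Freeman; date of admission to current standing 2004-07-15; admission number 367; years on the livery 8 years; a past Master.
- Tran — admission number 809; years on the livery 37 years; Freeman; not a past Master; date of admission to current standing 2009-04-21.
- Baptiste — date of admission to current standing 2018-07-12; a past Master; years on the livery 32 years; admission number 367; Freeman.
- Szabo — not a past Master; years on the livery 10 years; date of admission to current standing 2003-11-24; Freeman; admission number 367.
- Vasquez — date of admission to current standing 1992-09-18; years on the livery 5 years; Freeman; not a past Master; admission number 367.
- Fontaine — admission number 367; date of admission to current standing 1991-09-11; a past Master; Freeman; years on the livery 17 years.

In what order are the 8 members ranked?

Tran, Ibarra, Baptiste, Fontaine, Moreau, Chaudhari, Szabo, Vasquez

By standing in the guild: Tran, Ibarra, Baptiste, Fontaine, Moreau, Chaudhari, Szabo and Vasquez (Freeman).
Among Tran, Ibarra, Baptiste, Fontaine, Moreau, Chaudhari, Szabo and Vasquez, by admission number (higher first): Tran and Ibarra (809) before Baptiste, Fontaine, Moreau, Chaudhari, Szabo and Vasquez (367).
Tran and Ibarra are each not a past Master, so the next rule applies.
Among Tran and Ibarra, by years on the livery (higher first): Tran (37 years) before Ibarra (5 years).
Among Baptiste, Fontaine, Moreau, Chaudhari, Szabo and Vasquez, a past Master before not a past Master: Baptiste, Fontaine, Moreau and Chaudhari (a past Master) before Szabo and Vasquez (not a past Master).
Among Baptiste, Fontaine, Moreau and Chaudhari, by years on the livery (higher first): Baptiste (32 years) before Fontaine (17 years) before Moreau (8 years) before Chaudhari (7 years).
Among Szabo and Vasquez, by years on the livery (higher first): Szabo (10 years) before Vasquez (5 years).
Full order: Tran, Ibarra, Baptiste, Fontaine, Moreau, Chaudhari, Szabo, Vasquez.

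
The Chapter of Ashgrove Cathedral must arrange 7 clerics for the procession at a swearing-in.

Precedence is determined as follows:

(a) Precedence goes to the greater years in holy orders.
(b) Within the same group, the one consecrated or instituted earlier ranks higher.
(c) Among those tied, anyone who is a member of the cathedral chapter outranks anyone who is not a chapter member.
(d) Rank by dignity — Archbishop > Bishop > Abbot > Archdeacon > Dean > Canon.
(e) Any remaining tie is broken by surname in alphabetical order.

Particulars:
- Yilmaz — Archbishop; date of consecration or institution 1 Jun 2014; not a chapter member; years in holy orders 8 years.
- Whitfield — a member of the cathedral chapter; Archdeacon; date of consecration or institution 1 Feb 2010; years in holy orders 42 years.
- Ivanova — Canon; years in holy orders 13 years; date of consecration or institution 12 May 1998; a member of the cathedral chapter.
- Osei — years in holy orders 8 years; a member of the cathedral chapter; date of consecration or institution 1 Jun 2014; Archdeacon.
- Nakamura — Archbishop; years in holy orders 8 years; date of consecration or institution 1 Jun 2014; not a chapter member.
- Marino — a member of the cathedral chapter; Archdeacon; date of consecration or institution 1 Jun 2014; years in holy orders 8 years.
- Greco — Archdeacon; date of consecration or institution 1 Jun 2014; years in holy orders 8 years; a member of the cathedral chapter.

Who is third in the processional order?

Greco

By years in holy orders (higher first): Whitfield (42 years); then Ivanova (13 years); then Greco, Marino, Osei, Nakamura and Yilmaz (each 8 years).
Greco, Marino, Osei, Nakamura and Yilmaz all have date of consecration or institution 1 Jun 2014, so the next rule applies.
Among Greco, Marino, Osei, Nakamura and Yilmaz, a member of the cathedral chapter before not a chapter member: Greco, Marino and Osei (a member of the cathedral chapter) before Nakamura and Yilmaz (not a chapter member).
Greco, Marino and Osei are each Archdeacon, so the next rule applies.
Among Greco, Marino and Osei, alphabetically by surname: Greco before Marino before Osei.
Nakamura and Yilmaz are each Archbishop, so the next rule applies.
Among Nakamura and Yilmaz, alphabetically by surname: Nakamura before Yilmaz.
Order: Whitfield, Ivanova, Greco, Marino, Osei, Nakamura, Yilmaz.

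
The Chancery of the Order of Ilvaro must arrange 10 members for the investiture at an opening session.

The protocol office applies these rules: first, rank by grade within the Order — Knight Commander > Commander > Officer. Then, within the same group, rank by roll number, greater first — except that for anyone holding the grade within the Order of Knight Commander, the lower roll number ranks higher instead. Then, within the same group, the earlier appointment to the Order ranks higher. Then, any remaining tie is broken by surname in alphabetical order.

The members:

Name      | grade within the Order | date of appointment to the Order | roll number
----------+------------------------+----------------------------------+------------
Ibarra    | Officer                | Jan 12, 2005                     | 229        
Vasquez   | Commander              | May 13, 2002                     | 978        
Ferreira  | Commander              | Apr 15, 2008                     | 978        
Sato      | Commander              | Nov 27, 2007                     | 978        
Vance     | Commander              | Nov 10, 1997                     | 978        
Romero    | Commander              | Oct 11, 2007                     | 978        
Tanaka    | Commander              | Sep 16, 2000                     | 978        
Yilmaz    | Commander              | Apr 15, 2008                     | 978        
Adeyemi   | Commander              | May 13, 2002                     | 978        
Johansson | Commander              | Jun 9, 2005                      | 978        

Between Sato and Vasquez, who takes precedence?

Vasquez

By grade within the Order: Vance, Tanaka, Adeyemi, Vasquez, Johansson, Romero, Sato, Ferreira and Yilmaz (Commander); then Ibarra (Officer).
Vance, Tanaka, Adeyemi, Vasquez, Johansson, Romero, Sato, Ferreira and Yilmaz all have roll number 978, so the next rule applies.
Among Vance, Tanaka, Adeyemi, Vasquez, Johansson, Romero, Sato, Ferreira and Yilmaz, by date of appointment to the Order (earlier first): Vance (Nov 10, 1997) before Tanaka (Sep 16, 2000) before Adeyemi and Vasquez (May 13, 2002) before Johansson (Jun 9, 2005) before Romero (Oct 11, 2007) before Sato (Nov 27, 2007) before Ferreira and Yilmaz (Apr 15, 2008).
Among Adeyemi and Vasquez, alphabetically by surname: Adeyemi before Vasquez.
Among Ferreira and Yilmaz, alphabetically by surname: Ferreira before Yilmaz.
So Vasquez takes precedence.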